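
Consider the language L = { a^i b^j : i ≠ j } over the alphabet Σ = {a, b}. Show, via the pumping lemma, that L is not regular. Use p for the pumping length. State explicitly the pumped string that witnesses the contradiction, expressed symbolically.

Toward a contradiction, assume L is regular with pumping length p.
Choose w = a^p b^{p+p!}. Since p ≠ p+p!, w ∈ L; and |w| ≥ p.
Write w = xyz as guaranteed by the lemma, with |xy| ≤ p and y is nonempty.
The first p characters of w are a's, so xy (and hence y) consists only of a's. Write y = a^k, 1 ≤ k ≤ p.
Since 1 ≤ k ≤ p, k divides p!; set t = 1 + p!/k. Then xy^t z has p + (p!/k)·k = p + p! copies of a. Now the a-count equals the b-count, so i ≠ j fails. So xy^t z = a^{p+p!} b^{p+p!} ∉ L.
This is a contradiction; hence L is not regular.

a^{p+p!} b^{p+p!}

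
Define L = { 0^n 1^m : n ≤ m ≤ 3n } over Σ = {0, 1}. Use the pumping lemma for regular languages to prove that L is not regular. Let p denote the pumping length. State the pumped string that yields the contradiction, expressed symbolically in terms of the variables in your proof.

0^{p+k} 1^p

Suppose for contradiction that L is regular, and let p be the pumping length.
Take w = 0^p 1^p ∈ L (since p ≤ p ≤ 3p), with |w| = 2p ≥ p.
The pumping lemma gives a decomposition w = xyz where |xy| ≤ p and y is nonempty.
The first p characters of w are 0's, so xy (and hence y) consists only of 0's. Write y = 0^k, 1 ≤ k ≤ p.
Pump with i = 2: xy^2z = 0^{p+k} 1^p. Now n = p+k > p = m, so the condition n ≤ m fails. Thus xy^2z ∉ L.
This contradicts the pumping lemma, so L is not regular.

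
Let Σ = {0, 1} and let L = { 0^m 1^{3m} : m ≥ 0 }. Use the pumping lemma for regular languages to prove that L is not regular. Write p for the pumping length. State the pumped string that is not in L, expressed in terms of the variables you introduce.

Toward a contradiction, assume L is regular with pumping length p.
Choose w = 0^p 1^{3p}, which is in L with |w| = 4p ≥ p.
Write w = xyz as guaranteed by the lemma, with |xy| ≤ p and y is nonempty.
Because |xy| ≤ p and w begins with p copies of 0, we have y = 0^k with 1 ≤ k ≤ p.
Pump with i = 2: xy^2z = 0^{p+k} 1^{3p}. For this to lie in L we would need 3p = 3(p+k), which forces k = 0. But k ≥ 1, so xy^2z ∉ L.
Contradiction. Therefore L is not regular.

0^{p+k} 1^{3p}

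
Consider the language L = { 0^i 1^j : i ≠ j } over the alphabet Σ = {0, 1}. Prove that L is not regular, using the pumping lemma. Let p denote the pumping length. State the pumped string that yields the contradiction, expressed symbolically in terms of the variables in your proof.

0^{p+p!} 1^{p+p!}

Assume L is regular. Let p be the pumping length given by the pumping lemma.
Choose w = 0^p 1^{p+p!}. Since p ≠ p+p!, w ∈ L; and |w| ≥ p.
By the pumping lemma, w = xyz with |xy| ≤ p and |y| ≥ 1.
Because |xy| ≤ p and w begins with p copies of 0, we have y = 0^k with 1 ≤ k ≤ p.
Since 1 ≤ k ≤ p, k divides p!; set t = 1 + p!/k. Then xy^t z has p + (p!/k)·k = p + p! copies of 0. Now the 0-count equals the 1-count, so i ≠ j fails. So xy^t z = 0^{p+p!} 1^{p+p!} ∉ L.
Contradiction. Therefore L is not regular.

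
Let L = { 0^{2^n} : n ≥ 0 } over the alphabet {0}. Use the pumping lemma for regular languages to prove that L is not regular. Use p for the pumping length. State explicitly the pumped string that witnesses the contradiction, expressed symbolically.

Toward a contradiction, assume L is regular with pumping length p.
Take w = 0^{2^p} ∈ L with |w| = 2^p ≥ p.
Write w = xyz as guaranteed by the lemma, with |xy| ≤ p and |y| > 0.
Then y = 0^k for some k with 1 ≤ k ≤ p.
Pump with i = 2: xy^2z = 0^{2^p+k}. Since 1 ≤ k ≤ p < 2^p, we have 2^p < 2^p+k < 2^{p+1}, so 2^p+k is not a power of 2. So xy^2z ∉ L.
This contradicts the pumping lemma, so L is not regular.

0^{2^p+k}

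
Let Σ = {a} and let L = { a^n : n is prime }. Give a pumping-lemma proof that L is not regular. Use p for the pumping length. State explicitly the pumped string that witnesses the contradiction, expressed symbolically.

a^{q(1+k)}

Assume L is regular. Let p be the pumping length given by the pumping lemma.
Let q be a prime with q ≥ p+2 (infinitely many primes exist), and take w = a^q ∈ L with |w| = q ≥ p.
The pumping lemma gives a decomposition w = xyz where |xy| ≤ p and |y| > 0.
Then y = a^k for some k with 1 ≤ k ≤ p.
Since 1 ≤ k ≤ p, |xz| = q-k. Pump with i = q+1: |xy^{q+1}z| = (q-k)+(q+1)k = q+qk = q(1+k), which is composite (both factors ≥ 2). So xy^{q+1}z = a^{q(1+k)} ∉ L.
Contradiction. Therefore L is not regular.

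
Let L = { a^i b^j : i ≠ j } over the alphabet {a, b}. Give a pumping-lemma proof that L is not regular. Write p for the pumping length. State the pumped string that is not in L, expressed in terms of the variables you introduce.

Suppose for contradiction that L is regular, and let p be the pumping length.
Choose w = a^p b^{p+p!}. Since p ≠ p+p!, w ∈ L; and |w| ≥ p.
The pumping lemma gives a decomposition w = xyz where |xy| ≤ p and y is nonempty.
The first p characters of w are a's, so xy (and hence y) consists only of a's. Write y = a^k, 1 ≤ k ≤ p.
Since 1 ≤ k ≤ p, k divides p!; set t = 1 + p!/k. Then xy^t z has p + (p!/k)·k = p + p! copies of a. Now the a-count equals the b-count, so i ≠ j fails. So xy^t z = a^{p+p!} b^{p+p!} ∉ L.
This contradicts the pumping lemma, so L is not regular.

a^{p+p!} b^{p+p!}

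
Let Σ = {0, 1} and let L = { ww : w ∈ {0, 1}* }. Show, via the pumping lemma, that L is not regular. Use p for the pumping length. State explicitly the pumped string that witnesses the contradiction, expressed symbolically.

Toward a contradiction, assume L is regular with pumping length p.
Take w = 0^p 1^p 0^p 1^p = uu where u = 0^p1^p; then w ∈ L and |w| = 4p ≥ p.
By the pumping lemma, w = xyz with |xy| ≤ p and |y| ≥ 1.
Because |xy| ≤ p and w begins with p copies of 0, we have y = 0^k with 1 ≤ k ≤ p.
Pump with i = 2: xy^2z = 0^{p+k} 1^p 0^p 1^p, of length 4p+k. Suppose this equals vv. The string starts with 0 and ends with 1, so v does too; thus the boundary between the two copies of v is a 1→0 transition. There is exactly one such transition, at position 2p+k, so |v| = 2p+k and |vv| = 4p+2k ≠ 4p+k since k ≥ 1. So xy^2z ∉ L.
This contradicts the pumping lemma, so L is not regular.

0^{p+k} 1^p 0^p 1^p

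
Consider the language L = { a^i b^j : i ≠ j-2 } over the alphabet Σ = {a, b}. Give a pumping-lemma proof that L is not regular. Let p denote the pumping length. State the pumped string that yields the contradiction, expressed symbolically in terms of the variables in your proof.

Assume L is regular. Let p be the pumping length given by the pumping lemma.
Choose w = a^p b^{p+p!+2}. Since p ≠ (p+p!+2)-2 = p+p!, w ∈ L; and |w| ≥ p.
By the pumping lemma, w = xyz with |xy| ≤ p and y is nonempty.
Because |xy| ≤ p and w begins with p copies of a, we have y = a^k with 1 ≤ k ≤ p.
Since 1 ≤ k ≤ p, k divides p!; set t = 1 + p!/k. Then xy^t z has p + (p!/k)·k = p + p! copies of a. Now the a-count is p+p! and (b-count)-2 = (p+p!+2)-2 = p+p!, so i ≠ j-2 fails. So xy^t z = a^{p+p!} b^{p+p!+2} ∉ L.
This is a contradiction; hence L is not regular.

a^{p+p!} b^{p+p!+2}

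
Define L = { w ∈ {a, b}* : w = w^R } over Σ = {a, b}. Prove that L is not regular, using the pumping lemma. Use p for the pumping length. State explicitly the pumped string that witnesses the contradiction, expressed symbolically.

Toward a contradiction, assume L is regular with pumping length p.
Take w = a^p b a^p, a palindrome of length 2p+1 ≥ p.
The pumping lemma gives a decomposition w = xyz where |xy| ≤ p and |y| > 0.
Since the first p symbols of w are all a's and |xy| ≤ p, y lies entirely in the leading a-block: y = a^k for some k with 1 ≤ k ≤ p.
Pump with i = 2: xy^2z = a^{p+k} b a^p. Its reverse is a^p b a^{p+k}, which differs from xy^2z since k ≥ 1. So xy^2z is not a palindrome and xy^2z ∉ L.
Contradiction. Therefore L is not regular.

a^{p+k} b a^p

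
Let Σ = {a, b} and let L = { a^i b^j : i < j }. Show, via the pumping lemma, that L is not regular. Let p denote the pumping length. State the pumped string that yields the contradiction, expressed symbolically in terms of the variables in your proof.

a^{p+k} b^{p+1}

Assume L is regular. Let p be the pumping length given by the pumping lemma.
Choose w = a^p b^{p+1} ∈ L, with |w| = 2p+1 ≥ p.
Write w = xyz as guaranteed by the lemma, with |xy| ≤ p and |y| ≥ 1.
Since the first p symbols of w are all a's and |xy| ≤ p, y lies entirely in the leading a-block: y = a^k for some k with 1 ≤ k ≤ p.
Consider xy^2z = a^{p+k} b^{p+1}. Since k ≥ 1, the a-count p+k is at least p+1, so i < j fails; thus xy^2z ∉ L.
This is a contradiction; hence L is not regular.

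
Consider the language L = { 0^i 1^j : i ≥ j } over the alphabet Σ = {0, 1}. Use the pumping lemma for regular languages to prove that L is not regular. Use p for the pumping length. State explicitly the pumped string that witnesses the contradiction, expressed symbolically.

0^{p-k} 1^p

Assume L is regular. Let p be the pumping length given by the pumping lemma.
Choose w = 0^p 1^p ∈ L, with |w| = 2p ≥ p.
The pumping lemma gives a decomposition w = xyz where |xy| ≤ p and |y| ≥ 1.
Since the first p symbols of w are all 0's and |xy| ≤ p, y lies entirely in the leading 0-block: y = 0^k for some k with 1 ≤ k ≤ p.
Consider xy^0z = xz = 0^{p-k} 1^p. Since k ≥ 1, the 0-count p-k is less than p, so i ≥ j fails; thus xz ∉ L.
This contradicts the pumping lemma, so L is not regular.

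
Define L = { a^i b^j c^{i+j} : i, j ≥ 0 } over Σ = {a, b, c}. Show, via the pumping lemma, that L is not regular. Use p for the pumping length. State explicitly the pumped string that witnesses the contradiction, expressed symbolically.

a^{p+k} b^p c^{2p}

Toward a contradiction, assume L is regular with pumping length p.
Take w = a^p b^p c^{2p} ∈ L (with i=j=p, i+j=2p), |w| = 4p ≥ p.
By the pumping lemma, w = xyz with |xy| ≤ p and |y| > 0.
Because |xy| ≤ p and w begins with p copies of a, we have y = a^k with 1 ≤ k ≤ p.
Consider xy^2z = a^{p+k} b^p c^{2p}. Now the a- and b-counts sum to 2p+k, but the c-count is 2p ≠ 2p+k. So xy^2z ∉ L.
This contradicts the pumping lemma, so L is not regular.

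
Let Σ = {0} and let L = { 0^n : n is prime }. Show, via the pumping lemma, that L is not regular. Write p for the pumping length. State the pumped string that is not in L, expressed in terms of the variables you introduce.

Assume L is regular; let p be its pumping constant.
Let q be a prime with q ≥ p+2 (infinitely many primes exist), and take w = 0^q ∈ L with |w| = q ≥ p.
The pumping lemma gives a decomposition w = xyz where |xy| ≤ p and |y| ≥ 1.
Then y = 0^k for some k with 1 ≤ k ≤ p.
Since 1 ≤ k ≤ p, |xz| = q-k. Pump with i = q+1: |xy^{q+1}z| = (q-k)+(q+1)k = q+qk = q(1+k), which is composite (both factors ≥ 2). So xy^{q+1}z = 0^{q(1+k)} ∉ L.
Contradiction. Therefore L is not regular.

0^{q(1+k)}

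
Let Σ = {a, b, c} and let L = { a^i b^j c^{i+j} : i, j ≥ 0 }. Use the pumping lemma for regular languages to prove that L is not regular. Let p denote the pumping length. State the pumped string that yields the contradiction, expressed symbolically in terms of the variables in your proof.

Suppose for contradiction that L is regular, and let p be the pumping length.
Take w = a^p b^p c^{2p} ∈ L (with i=j=p, i+j=2p), |w| = 4p ≥ p.
Write w = xyz as guaranteed by the lemma, with |xy| ≤ p and |y| ≥ 1.
Because |xy| ≤ p and w begins with p copies of a, we have y = a^k with 1 ≤ k ≤ p.
Consider xy^2z = a^{p+k} b^p c^{2p}. Now the a- and b-counts sum to 2p+k, but the c-count is 2p ≠ 2p+k. So xy^2z ∉ L.
This is a contradiction; hence L is not regular.

a^{p+k} b^p c^{2p}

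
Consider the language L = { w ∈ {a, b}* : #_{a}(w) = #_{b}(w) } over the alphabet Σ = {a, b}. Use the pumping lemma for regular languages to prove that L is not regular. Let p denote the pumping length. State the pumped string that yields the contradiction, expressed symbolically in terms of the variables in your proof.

a^{p+k} b^p

Toward a contradiction, assume L is regular with pumping length p.
Choose w = a^p b^p ∈ L with |w| = 2p ≥ p.
The pumping lemma gives a decomposition w = xyz where |xy| ≤ p and |y| > 0.
Since the first p symbols of w are all a's and |xy| ≤ p, y lies entirely in the leading a-block: y = a^k for some k with 1 ≤ k ≤ p.
Pump with i = 2: xy^2z = a^{p+k} b^p has p+k occurrences of a but only p of b. Since k ≥ 1 the counts differ, so xy^2z ∉ L.
This is a contradiction; hence L is not regular.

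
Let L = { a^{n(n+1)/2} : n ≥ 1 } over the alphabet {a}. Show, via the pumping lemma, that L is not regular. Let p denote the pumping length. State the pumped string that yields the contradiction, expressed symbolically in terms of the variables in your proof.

Toward a contradiction, assume L is regular with pumping length p.
Take w = a^{p(p+1)/2} ∈ L with |w| = p(p+1)/2 ≥ p.
The pumping lemma gives a decomposition w = xyz where |xy| ≤ p and |y| > 0.
Then y = a^k for some k with 1 ≤ k ≤ p.
Pump with i = 2: xy^2z = a^{p(p+1)/2+k}. Since 1 ≤ k ≤ p, p(p+1)/2 < p(p+1)/2+k ≤ p(p+1)/2+p < (p+1)(p+2)/2, so p(p+1)/2+k is strictly between consecutive triangular numbers. So xy^2z ∉ L.
This is a contradiction; hence L is not regular.

a^{p(p+1)/2+k}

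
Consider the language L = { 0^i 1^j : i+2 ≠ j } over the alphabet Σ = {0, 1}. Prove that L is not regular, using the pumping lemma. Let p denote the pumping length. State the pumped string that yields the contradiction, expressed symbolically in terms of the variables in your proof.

0^{p+p!} 1^{p+p!+2}

Suppose for contradiction that L is regular, and let p be the pumping length.
Choose w = 0^p 1^{p+p!+2}. Since p ≠ (p+p!+2)-2 = p+p!, w ∈ L; and |w| ≥ p.
By the pumping lemma, w = xyz with |xy| ≤ p and |y| > 0.
Since the first p symbols of w are all 0's and |xy| ≤ p, y lies entirely in the leading 0-block: y = 0^k for some k with 1 ≤ k ≤ p.
Since 1 ≤ k ≤ p, k divides p!; set t = 1 + p!/k. Then xy^t z has p + (p!/k)·k = p + p! copies of 0. Now the 0-count is p+p! and (1-count)-2 = (p+p!+2)-2 = p+p!, so i+2 ≠ j fails. So xy^t z = 0^{p+p!} 1^{p+p!+2} ∉ L.
This is a contradiction; hence L is not regular.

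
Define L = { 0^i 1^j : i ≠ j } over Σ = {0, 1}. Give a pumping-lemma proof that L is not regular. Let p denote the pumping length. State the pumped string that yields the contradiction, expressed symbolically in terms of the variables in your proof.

Suppose for contradiction that L is regular, and let p be the pumping length.
Choose w = 0^p 1^{p+p!}. Since p ≠ p+p!, w ∈ L; and |w| ≥ p.
Write w = xyz as guaranteed by the lemma, with |xy| ≤ p and |y| > 0.
Because |xy| ≤ p and w begins with p copies of 0, we have y = 0^k with 1 ≤ k ≤ p.
Since 1 ≤ k ≤ p, k divides p!; set t = 1 + p!/k. Then xy^t z has p + (p!/k)·k = p + p! copies of 0. Now the 0-count equals the 1-count, so i ≠ j fails. So xy^t z = 0^{p+p!} 1^{p+p!} ∉ L.
Contradiction. Therefore L is not regular.

0^{p+p!} 1^{p+p!}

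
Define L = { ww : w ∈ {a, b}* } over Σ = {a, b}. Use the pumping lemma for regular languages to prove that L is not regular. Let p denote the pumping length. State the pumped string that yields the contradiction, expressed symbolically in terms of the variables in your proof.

a^{p+k} b^p a^p b^p

Assume L is regular. Let p be the pumping length given by the pumping lemma.
Take w = a^p b^p a^p b^p = uu where u = a^pb^p; then w ∈ L and |w| = 4p ≥ p.
Write w = xyz as guaranteed by the lemma, with |xy| ≤ p and y is nonempty.
Since the first p symbols of w are all a's and |xy| ≤ p, y lies entirely in the leading a-block: y = a^k for some k with 1 ≤ k ≤ p.
Pump with i = 2: xy^2z = a^{p+k} b^p a^p b^p, of length 4p+k. Suppose this equals vv. The string starts with a and ends with b, so v does too; thus the boundary between the two copies of v is a b→a transition. There is exactly one such transition, at position 2p+k, so |v| = 2p+k and |vv| = 4p+2k ≠ 4p+k since k ≥ 1. So xy^2z ∉ L.
Contradiction. Therefore L is not regular.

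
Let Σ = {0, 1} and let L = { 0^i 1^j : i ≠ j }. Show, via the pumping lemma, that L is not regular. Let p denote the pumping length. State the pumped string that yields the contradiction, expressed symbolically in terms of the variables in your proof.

0^{p+p!} 1^{p+p!}

Assume L is regular; let p be its pumping constant.
Choose w = 0^p 1^{p+p!}. Since p ≠ p+p!, w ∈ L; and |w| ≥ p.
The pumping lemma gives a decomposition w = xyz where |xy| ≤ p and |y| ≥ 1.
Because |xy| ≤ p and w begins with p copies of 0, we have y = 0^k with 1 ≤ k ≤ p.
Since 1 ≤ k ≤ p, k divides p!; set t = 1 + p!/k. Then xy^t z has p + (p!/k)·k = p + p! copies of 0. Now the 0-count equals the 1-count, so i ≠ j fails. So xy^t z = 0^{p+p!} 1^{p+p!} ∉ L.
This is a contradiction; hence L is not regular.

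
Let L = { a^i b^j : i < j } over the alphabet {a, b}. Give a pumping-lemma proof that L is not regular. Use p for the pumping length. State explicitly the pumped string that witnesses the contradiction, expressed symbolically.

a^{p+k} b^{p+1}

Assume L is regular. Let p be the pumping length given by the pumping lemma.
Choose w = a^p b^{p+1} ∈ L, with |w| = 2p+1 ≥ p.
The pumping lemma gives a decomposition w = xyz where |xy| ≤ p and y is nonempty.
Since the first p symbols of w are all a's and |xy| ≤ p, y lies entirely in the leading a-block: y = a^k for some k with 1 ≤ k ≤ p.
Consider xy^2z = a^{p+k} b^{p+1}. Since k ≥ 1, the a-count p+k is at least p+1, so i < j fails; thus xy^2z ∉ L.
This contradicts the pumping lemma, so L is not regular.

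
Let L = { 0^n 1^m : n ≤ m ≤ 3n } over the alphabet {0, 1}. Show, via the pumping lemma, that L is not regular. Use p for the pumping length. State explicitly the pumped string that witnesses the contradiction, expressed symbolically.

0^{p+k} 1^p

Suppose for contradiction that L is regular, and let p be the pumping length.
Take w = 0^p 1^p ∈ L (since p ≤ p ≤ 3p), with |w| = 2p ≥ p.
The pumping lemma gives a decomposition w = xyz where |xy| ≤ p and y is nonempty.
Because |xy| ≤ p and w begins with p copies of 0, we have y = 0^k with 1 ≤ k ≤ p.
Pump with i = 2: xy^2z = 0^{p+k} 1^p. Now n = p+k > p = m, so the condition n ≤ m fails. Thus xy^2z ∉ L.
This contradicts the pumping lemma, so L is not regular.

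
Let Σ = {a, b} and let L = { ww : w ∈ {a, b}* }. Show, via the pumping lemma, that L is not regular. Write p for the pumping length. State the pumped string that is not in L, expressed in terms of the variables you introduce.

a^{p+k} b^p a^p b^p

Assume L is regular. Let p be the pumping length given by the pumping lemma.
Take w = a^p b^p a^p b^p = uu where u = a^pb^p; then w ∈ L and |w| = 4p ≥ p.
The pumping lemma gives a decomposition w = xyz where |xy| ≤ p and y is nonempty.
The first p characters of w are a's, so xy (and hence y) consists only of a's. Write y = a^k, 1 ≤ k ≤ p.
Pump with i = 2: xy^2z = a^{p+k} b^p a^p b^p, of length 4p+k. Suppose this equals vv. The string starts with a and ends with b, so v does too; thus the boundary between the two copies of v is a b→a transition. There is exactly one such transition, at position 2p+k, so |v| = 2p+k and |vv| = 4p+2k ≠ 4p+k since k ≥ 1. So xy^2z ∉ L.
This is a contradiction; hence L is not regular.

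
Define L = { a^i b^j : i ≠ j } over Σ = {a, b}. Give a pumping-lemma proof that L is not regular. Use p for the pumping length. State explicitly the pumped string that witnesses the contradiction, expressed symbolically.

a^{p+p!} b^{p+p!}

Assume L is regular; let p be its pumping constant.
Choose w = a^p b^{p+p!}. Since p ≠ p+p!, w ∈ L; and |w| ≥ p.
By the pumping lemma, w = xyz with |xy| ≤ p and y is nonempty.
Because |xy| ≤ p and w begins with p copies of a, we have y = a^k with 1 ≤ k ≤ p.
Since 1 ≤ k ≤ p, k divides p!; set t = 1 + p!/k. Then xy^t z has p + (p!/k)·k = p + p! copies of a. Now the a-count equals the b-count, so i ≠ j fails. So xy^t z = a^{p+p!} b^{p+p!} ∉ L.
Contradiction. Therefore L is not regular.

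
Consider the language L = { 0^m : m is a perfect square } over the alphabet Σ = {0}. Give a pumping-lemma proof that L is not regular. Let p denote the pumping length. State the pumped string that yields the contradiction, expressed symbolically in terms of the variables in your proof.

Assume L is regular. Let p be the pumping length given by the pumping lemma.
Take w = 0^{p²} ∈ L with |w| = p² ≥ p.
By the pumping lemma, w = xyz with |xy| ≤ p and y is nonempty.
Then y = 0^k for some k with 1 ≤ k ≤ p.
Pump with i = 2: xy^2z = 0^{p²+k}. Since 1 ≤ k ≤ p, p² < p²+k ≤ p²+p < (p+1)², so p²+k lies strictly between consecutive squares and is not a perfect square. So xy^2z ∉ L.
This contradicts the pumping lemma, so L is not regular.

0^{p²+k}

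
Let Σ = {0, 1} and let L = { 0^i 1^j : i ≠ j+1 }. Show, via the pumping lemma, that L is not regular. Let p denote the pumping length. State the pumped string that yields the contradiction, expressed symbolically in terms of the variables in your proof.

0^{p+p!} 1^{p+p!-1}

Assume L is regular; let p be its pumping constant.
Choose w = 0^p 1^{p+p!-1}. Since p ≠ (p+p!-1)+1 = p+p!, w ∈ L; and |w| ≥ p.
The pumping lemma gives a decomposition w = xyz where |xy| ≤ p and y is nonempty.
Since the first p symbols of w are all 0's and |xy| ≤ p, y lies entirely in the leading 0-block: y = 0^k for some k with 1 ≤ k ≤ p.
Since 1 ≤ k ≤ p, k divides p!; set t = 1 + p!/k. Then xy^t z has p + (p!/k)·k = p + p! copies of 0. Now the 0-count is p+p! and (1-count)+1 = (p+p!-1)+1 = p+p!, so i ≠ j+1 fails. So xy^t z = 0^{p+p!} 1^{p+p!-1} ∉ L.
This contradicts the pumping lemma, so L is not regular.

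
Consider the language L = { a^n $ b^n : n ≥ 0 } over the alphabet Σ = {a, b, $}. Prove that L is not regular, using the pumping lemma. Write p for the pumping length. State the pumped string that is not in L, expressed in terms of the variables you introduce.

Toward a contradiction, assume L is regular with pumping length p.
Take w = a^p $ b^p ∈ L with |w| = 2p+1 ≥ p.
The pumping lemma gives a decomposition w = xyz where |xy| ≤ p and y is nonempty.
The first p characters of w are a's, so xy (and hence y) consists only of a's. Write y = a^k, 1 ≤ k ≤ p.
Pump with i = 2: xy^2z = a^{p+k} $ b^p, which would require p+k = p. But k ≥ 1, so xy^2z ∉ L.
This contradicts the pumping lemma, so L is not regular.

a^{p+k} $ b^p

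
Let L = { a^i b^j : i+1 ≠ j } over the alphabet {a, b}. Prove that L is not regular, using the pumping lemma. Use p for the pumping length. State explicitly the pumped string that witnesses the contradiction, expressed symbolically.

Assume L is regular; let p be its pumping constant.
Choose w = a^p b^{p+p!+1}. Since p ≠ (p+p!+1)-1 = p+p!, w ∈ L; and |w| ≥ p.
The pumping lemma gives a decomposition w = xyz where |xy| ≤ p and |y| ≥ 1.
Because |xy| ≤ p and w begins with p copies of a, we have y = a^k with 1 ≤ k ≤ p.
Since 1 ≤ k ≤ p, k divides p!; set t = 1 + p!/k. Then xy^t z has p + (p!/k)·k = p + p! copies of a. Now the a-count is p+p! and (b-count)-1 = (p+p!+1)-1 = p+p!, so i+1 ≠ j fails. So xy^t z = a^{p+p!} b^{p+p!+1} ∉ L.
This contradicts the pumping lemma, so L is not regular.

a^{p+p!} b^{p+p!+1}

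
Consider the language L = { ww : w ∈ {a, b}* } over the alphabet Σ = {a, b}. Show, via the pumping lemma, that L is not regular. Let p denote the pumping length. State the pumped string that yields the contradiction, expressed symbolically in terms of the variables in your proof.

Toward a contradiction, assume L is regular with pumping length p.
Take w = a^p b^p a^p b^p = uu where u = a^pb^p; then w ∈ L and |w| = 4p ≥ p.
By the pumping lemma, w = xyz with |xy| ≤ p and y is nonempty.
Because |xy| ≤ p and w begins with p copies of a, we have y = a^k with 1 ≤ k ≤ p.
Pump with i = 2: xy^2z = a^{p+k} b^p a^p b^p, of length 4p+k. Suppose this equals vv. The string starts with a and ends with b, so v does too; thus the boundary between the two copies of v is a b→a transition. There is exactly one such transition, at position 2p+k, so |v| = 2p+k and |vv| = 4p+2k ≠ 4p+k since k ≥ 1. So xy^2z ∉ L.
This is a contradiction; hence L is not regular.

a^{p+k} b^p a^p b^p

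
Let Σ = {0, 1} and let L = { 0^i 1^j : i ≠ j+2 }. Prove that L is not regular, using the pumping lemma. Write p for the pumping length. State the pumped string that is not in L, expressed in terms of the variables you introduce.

Assume L is regular; let p be its pumping constant.
Choose w = 0^p 1^{p+p!-2}. Since p ≠ (p+p!-2)+2 = p+p!, w ∈ L; and |w| ≥ p.
The pumping lemma gives a decomposition w = xyz where |xy| ≤ p and |y| > 0.
The first p characters of w are 0's, so xy (and hence y) consists only of 0's. Write y = 0^k, 1 ≤ k ≤ p.
Since 1 ≤ k ≤ p, k divides p!; set t = 1 + p!/k. Then xy^t z has p + (p!/k)·k = p + p! copies of 0. Now the 0-count is p+p! and (1-count)+2 = (p+p!-2)+2 = p+p!, so i ≠ j+2 fails. So xy^t z = 0^{p+p!} 1^{p+p!-2} ∉ L.
This contradicts the pumping lemma, so L is not regular.

0^{p+p!} 1^{p+p!-2}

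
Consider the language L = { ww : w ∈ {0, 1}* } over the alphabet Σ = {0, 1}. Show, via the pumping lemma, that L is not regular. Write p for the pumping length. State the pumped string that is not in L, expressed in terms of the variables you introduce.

Assume L is regular. Let p be the pumping length given by the pumping lemma.
Take w = 0^p 1^p 0^p 1^p = uu where u = 0^p1^p; then w ∈ L and |w| = 4p ≥ p.
Write w = xyz as guaranteed by the lemma, with |xy| ≤ p and |y| ≥ 1.
Since the first p symbols of w are all 0's and |xy| ≤ p, y lies entirely in the leading 0-block: y = 0^k for some k with 1 ≤ k ≤ p.
Pump with i = 2: xy^2z = 0^{p+k} 1^p 0^p 1^p, of length 4p+k. Suppose this equals vv. The string starts with 0 and ends with 1, so v does too; thus the boundary between the two copies of v is a 1→0 transition. There is exactly one such transition, at position 2p+k, so |v| = 2p+k and |vv| = 4p+2k ≠ 4p+k since k ≥ 1. So xy^2z ∉ L.
This contradicts the pumping lemma, so L is not regular.

0^{p+k} 1^p 0^p 1^p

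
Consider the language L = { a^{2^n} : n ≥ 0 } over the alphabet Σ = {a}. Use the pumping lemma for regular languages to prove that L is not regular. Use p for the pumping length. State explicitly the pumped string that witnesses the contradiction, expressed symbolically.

a^{2^p+k}

Suppose for contradiction that L is regular, and let p be the pumping length.
Take w = a^{2^p} ∈ L with |w| = 2^p ≥ p.
The pumping lemma gives a decomposition w = xyz where |xy| ≤ p and |y| > 0.
Then y = a^k for some k with 1 ≤ k ≤ p.
Pump with i = 2: xy^2z = a^{2^p+k}. Since 1 ≤ k ≤ p < 2^p, we have 2^p < 2^p+k < 2^{p+1}, so 2^p+k is not a power of 2. So xy^2z ∉ L.
This is a contradiction; hence L is not regular.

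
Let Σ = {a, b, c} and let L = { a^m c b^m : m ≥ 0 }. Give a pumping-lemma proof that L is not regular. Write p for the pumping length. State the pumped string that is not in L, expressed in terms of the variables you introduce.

Assume L is regular. Let p be the pumping length given by the pumping lemma.
Take w = a^p c b^p ∈ L with |w| = 2p+1 ≥ p.
Write w = xyz as guaranteed by the lemma, with |xy| ≤ p and y is nonempty.
Since the first p symbols of w are all a's and |xy| ≤ p, y lies entirely in the leading a-block: y = a^k for some k with 1 ≤ k ≤ p.
Pump with i = 2: xy^2z = a^{p+k} c b^p, which would require p+k = p. But k ≥ 1, so xy^2z ∉ L.
This contradicts the pumping lemma, so L is not regular.

a^{p+k} c b^p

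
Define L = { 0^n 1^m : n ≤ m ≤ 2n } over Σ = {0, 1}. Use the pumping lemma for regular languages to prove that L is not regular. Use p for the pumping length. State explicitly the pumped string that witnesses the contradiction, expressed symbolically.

0^{p+k} 1^p

Suppose for contradiction that L is regular, and let p be the pumping length.
Take w = 0^p 1^p ∈ L (since p ≤ p ≤ 2p), with |w| = 2p ≥ p.
Write w = xyz as guaranteed by the lemma, with |xy| ≤ p and y is nonempty.
Because |xy| ≤ p and w begins with p copies of 0, we have y = 0^k with 1 ≤ k ≤ p.
Pump with i = 2: xy^2z = 0^{p+k} 1^p. Now n = p+k > p = m, so the condition n ≤ m fails. Thus xy^2z ∉ L.
This is a contradiction; hence L is not regular.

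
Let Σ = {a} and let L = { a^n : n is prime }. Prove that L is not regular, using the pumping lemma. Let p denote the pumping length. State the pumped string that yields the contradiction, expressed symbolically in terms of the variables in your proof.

a^{q(1+k)}

Assume L is regular; let p be its pumping constant.
Let q be a prime with q ≥ p+2 (infinitely many primes exist), and take w = a^q ∈ L with |w| = q ≥ p.
The pumping lemma gives a decomposition w = xyz where |xy| ≤ p and y is nonempty.
Then y = a^k for some k with 1 ≤ k ≤ p.
Since 1 ≤ k ≤ p, |xz| = q-k. Pump with i = q+1: |xy^{q+1}z| = (q-k)+(q+1)k = q+qk = q(1+k), which is composite (both factors ≥ 2). So xy^{q+1}z = a^{q(1+k)} ∉ L.
This is a contradiction; hence L is not regular.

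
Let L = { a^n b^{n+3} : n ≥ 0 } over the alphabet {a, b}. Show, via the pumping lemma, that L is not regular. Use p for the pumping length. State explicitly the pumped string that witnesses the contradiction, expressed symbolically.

Suppose for contradiction that L is regular, and let p be the pumping length.
Let w = a^p b^{p+3} ∈ L; note |w| = 2p+3 ≥ p.
Write w = xyz as guaranteed by the lemma, with |xy| ≤ p and |y| > 0.
Because |xy| ≤ p and w begins with p copies of a, we have y = a^k with 1 ≤ k ≤ p.
Pump with i = 2: xy^2z = a^{p+k} b^{p+3}. For this to lie in L we would need p+3 = (p+k)+3, which forces k = 0. But k ≥ 1, so xy^2z ∉ L.
This contradicts the pumping lemma, so L is not regular.

a^{p+k} b^{p+3}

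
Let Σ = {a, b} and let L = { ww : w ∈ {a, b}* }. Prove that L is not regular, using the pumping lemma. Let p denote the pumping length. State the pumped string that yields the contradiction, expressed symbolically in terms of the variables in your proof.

a^{p+k} b^p a^p b^p

Assume L is regular; let p be its pumping constant.
Take w = a^p b^p a^p b^p = uu where u = a^pb^p; then w ∈ L and |w| = 4p ≥ p.
The pumping lemma gives a decomposition w = xyz where |xy| ≤ p and y is nonempty.
Since the first p symbols of w are all a's and |xy| ≤ p, y lies entirely in the leading a-block: y = a^k for some k with 1 ≤ k ≤ p.
Pump with i = 2: xy^2z = a^{p+k} b^p a^p b^p, of length 4p+k. Suppose this equals vv. The string starts with a and ends with b, so v does too; thus the boundary between the two copies of v is a b→a transition. There is exactly one such transition, at position 2p+k, so |v| = 2p+k and |vv| = 4p+2k ≠ 4p+k since k ≥ 1. So xy^2z ∉ L.
Contradiction. Therefore L is not regular.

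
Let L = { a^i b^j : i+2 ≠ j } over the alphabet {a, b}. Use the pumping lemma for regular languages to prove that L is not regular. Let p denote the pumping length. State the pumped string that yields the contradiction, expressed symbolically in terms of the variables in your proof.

Assume L is regular; let p be its pumping constant.
Choose w = a^p b^{p+p!+2}. Since p ≠ (p+p!+2)-2 = p+p!, w ∈ L; and |w| ≥ p.
Write w = xyz as guaranteed by the lemma, with |xy| ≤ p and |y| > 0.
Because |xy| ≤ p and w begins with p copies of a, we have y = a^k with 1 ≤ k ≤ p.
Since 1 ≤ k ≤ p, k divides p!; set t = 1 + p!/k. Then xy^t z has p + (p!/k)·k = p + p! copies of a. Now the a-count is p+p! and (b-count)-2 = (p+p!+2)-2 = p+p!, so i+2 ≠ j fails. So xy^t z = a^{p+p!} b^{p+p!+2} ∉ L.
Contradiction. Therefore L is not regular.

a^{p+p!} b^{p+p!+2}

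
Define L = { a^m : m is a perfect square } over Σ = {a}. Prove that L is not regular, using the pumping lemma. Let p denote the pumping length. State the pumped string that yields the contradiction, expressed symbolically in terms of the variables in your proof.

Suppose for contradiction that L is regular, and let p be the pumping length.
Take w = a^{p²} ∈ L with |w| = p² ≥ p.
By the pumping lemma, w = xyz with |xy| ≤ p and y is nonempty.
Then y = a^k for some k with 1 ≤ k ≤ p.
Pump with i = 2: xy^2z = a^{p²+k}. Since 1 ≤ k ≤ p, p² < p²+k ≤ p²+p < (p+1)², so p²+k lies strictly between consecutive squares and is not a perfect square. So xy^2z ∉ L.
Contradiction. Therefore L is not regular.

a^{p²+k}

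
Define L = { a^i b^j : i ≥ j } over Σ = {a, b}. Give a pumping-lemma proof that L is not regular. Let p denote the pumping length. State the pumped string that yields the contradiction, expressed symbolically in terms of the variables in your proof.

Assume L is regular. Let p be the pumping length given by the pumping lemma.
Choose w = a^p b^p ∈ L, with |w| = 2p ≥ p.
The pumping lemma gives a decomposition w = xyz where |xy| ≤ p and |y| ≥ 1.
The first p characters of w are a's, so xy (and hence y) consists only of a's. Write y = a^k, 1 ≤ k ≤ p.
Consider xy^0z = xz = a^{p-k} b^p. Since k ≥ 1, the a-count p-k is less than p, so i ≥ j fails; thus xz ∉ L.
Contradiction. Therefore L is not regular.

a^{p-k} b^p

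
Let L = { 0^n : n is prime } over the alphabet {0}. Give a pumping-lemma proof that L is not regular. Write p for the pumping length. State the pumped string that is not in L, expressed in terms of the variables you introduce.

0^{q(1+k)}

Toward a contradiction, assume L is regular with pumping length p.
Let q be a prime with q ≥ p+2 (infinitely many primes exist), and take w = 0^q ∈ L with |w| = q ≥ p.
By the pumping lemma, w = xyz with |xy| ≤ p and |y| > 0.
Then y = 0^k for some k with 1 ≤ k ≤ p.
Since 1 ≤ k ≤ p, |xz| = q-k. Pump with i = q+1: |xy^{q+1}z| = (q-k)+(q+1)k = q+qk = q(1+k), which is composite (both factors ≥ 2). So xy^{q+1}z = 0^{q(1+k)} ∉ L.
Contradiction. Therefore L is not regular.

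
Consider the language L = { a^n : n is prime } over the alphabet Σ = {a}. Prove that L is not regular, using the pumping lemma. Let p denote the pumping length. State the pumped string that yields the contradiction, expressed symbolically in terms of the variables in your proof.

a^{q(1+k)}

Assume L is regular. Let p be the pumping length given by the pumping lemma.
Let q be a prime with q ≥ p+2 (infinitely many primes exist), and take w = a^q ∈ L with |w| = q ≥ p.
By the pumping lemma, w = xyz with |xy| ≤ p and |y| ≥ 1.
Then y = a^k for some k with 1 ≤ k ≤ p.
Since 1 ≤ k ≤ p, |xz| = q-k. Pump with i = q+1: |xy^{q+1}z| = (q-k)+(q+1)k = q+qk = q(1+k), which is composite (both factors ≥ 2). So xy^{q+1}z = a^{q(1+k)} ∉ L.
This is a contradiction; hence L is not regular.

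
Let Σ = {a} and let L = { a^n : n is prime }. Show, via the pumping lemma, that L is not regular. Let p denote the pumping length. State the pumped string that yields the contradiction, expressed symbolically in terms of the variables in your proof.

Assume L is regular; let p be its pumping constant.
Let q be a prime with q ≥ p+2 (infinitely many primes exist), and take w = a^q ∈ L with |w| = q ≥ p.
Write w = xyz as guaranteed by the lemma, with |xy| ≤ p and |y| ≥ 1.
Then y = a^k for some k with 1 ≤ k ≤ p.
Since 1 ≤ k ≤ p, |xz| = q-k. Pump with i = q+1: |xy^{q+1}z| = (q-k)+(q+1)k = q+qk = q(1+k), which is composite (both factors ≥ 2). So xy^{q+1}z = a^{q(1+k)} ∉ L.
This contradicts the pumping lemma, so L is not regular.

a^{q(1+k)}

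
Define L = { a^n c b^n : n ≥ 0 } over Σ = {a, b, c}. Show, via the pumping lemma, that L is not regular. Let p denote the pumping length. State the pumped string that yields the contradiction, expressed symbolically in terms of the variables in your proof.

Toward a contradiction, assume L is regular with pumping length p.
Take w = a^p c b^p ∈ L with |w| = 2p+1 ≥ p.
The pumping lemma gives a decomposition w = xyz where |xy| ≤ p and |y| > 0.
The first p characters of w are a's, so xy (and hence y) consists only of a's. Write y = a^k, 1 ≤ k ≤ p.
Pump with i = 2: xy^2z = a^{p+k} c b^p, which would require p+k = p. But k ≥ 1, so xy^2z ∉ L.
This contradicts the pumping lemma, so L is not regular.

a^{p+k} c b^p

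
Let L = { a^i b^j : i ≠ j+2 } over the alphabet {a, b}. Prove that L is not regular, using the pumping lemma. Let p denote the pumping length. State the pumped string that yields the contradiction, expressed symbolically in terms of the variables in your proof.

Toward a contradiction, assume L is regular with pumping length p.
Choose w = a^p b^{p+p!-2}. Since p ≠ (p+p!-2)+2 = p+p!, w ∈ L; and |w| ≥ p.
By the pumping lemma, w = xyz with |xy| ≤ p and |y| ≥ 1.
Because |xy| ≤ p and w begins with p copies of a, we have y = a^k with 1 ≤ k ≤ p.
Since 1 ≤ k ≤ p, k divides p!; set t = 1 + p!/k. Then xy^t z has p + (p!/k)·k = p + p! copies of a. Now the a-count is p+p! and (b-count)+2 = (p+p!-2)+2 = p+p!, so i ≠ j+2 fails. So xy^t z = a^{p+p!} b^{p+p!-2} ∉ L.
This contradicts the pumping lemma, so L is not regular.

a^{p+p!} b^{p+p!-2}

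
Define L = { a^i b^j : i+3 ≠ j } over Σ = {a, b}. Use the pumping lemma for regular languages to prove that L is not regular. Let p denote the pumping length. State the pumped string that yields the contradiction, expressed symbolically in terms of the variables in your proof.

Assume L is regular; let p be its pumping constant.
Choose w = a^p b^{p+p!+3}. Since p ≠ (p+p!+3)-3 = p+p!, w ∈ L; and |w| ≥ p.
Write w = xyz as guaranteed by the lemma, with |xy| ≤ p and y is nonempty.
Because |xy| ≤ p and w begins with p copies of a, we have y = a^k with 1 ≤ k ≤ p.
Since 1 ≤ k ≤ p, k divides p!; set t = 1 + p!/k. Then xy^t z has p + (p!/k)·k = p + p! copies of a. Now the a-count is p+p! and (b-count)-3 = (p+p!+3)-3 = p+p!, so i+3 ≠ j fails. So xy^t z = a^{p+p!} b^{p+p!+3} ∉ L.
This contradicts the pumping lemma, so L is not regular.

a^{p+p!} b^{p+p!+3}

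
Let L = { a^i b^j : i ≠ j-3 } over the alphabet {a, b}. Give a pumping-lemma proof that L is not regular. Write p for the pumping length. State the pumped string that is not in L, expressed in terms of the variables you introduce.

Suppose for contradiction that L is regular, and let p be the pumping length.
Choose w = a^p b^{p+p!+3}. Since p ≠ (p+p!+3)-3 = p+p!, w ∈ L; and |w| ≥ p.
The pumping lemma gives a decomposition w = xyz where |xy| ≤ p and |y| ≥ 1.
The first p characters of w are a's, so xy (and hence y) consists only of a's. Write y = a^k, 1 ≤ k ≤ p.
Since 1 ≤ k ≤ p, k divides p!; set t = 1 + p!/k. Then xy^t z has p + (p!/k)·k = p + p! copies of a. Now the a-count is p+p! and (b-count)-3 = (p+p!+3)-3 = p+p!, so i ≠ j-3 fails. So xy^t z = a^{p+p!} b^{p+p!+3} ∉ L.
This contradicts the pumping lemma, so L is not regular.

a^{p+p!} b^{p+p!+3}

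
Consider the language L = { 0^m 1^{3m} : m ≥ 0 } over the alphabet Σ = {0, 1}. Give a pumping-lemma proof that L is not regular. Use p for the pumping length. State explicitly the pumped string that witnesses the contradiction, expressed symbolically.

Assume L is regular. Let p be the pumping length given by the pumping lemma.
Let w = 0^p 1^{3p} ∈ L; note |w| = 4p ≥ p.
Write w = xyz as guaranteed by the lemma, with |xy| ≤ p and |y| > 0.
Because |xy| ≤ p and w begins with p copies of 0, we have y = 0^k with 1 ≤ k ≤ p.
Pump with i = 2: xy^2z = 0^{p+k} 1^{3p}. For this to lie in L we would need 3p = 3(p+k), which forces k = 0. But k ≥ 1, so xy^2z ∉ L.
This is a contradiction; hence L is not regular.

0^{p+k} 1^{3p}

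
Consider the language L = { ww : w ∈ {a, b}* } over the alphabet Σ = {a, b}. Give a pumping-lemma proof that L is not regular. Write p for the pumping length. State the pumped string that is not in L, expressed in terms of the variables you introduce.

Suppose for contradiction that L is regular, and let p be the pumping length.
Take w = a^p b^p a^p b^p = uu where u = a^pb^p; then w ∈ L and |w| = 4p ≥ p.
The pumping lemma gives a decomposition w = xyz where |xy| ≤ p and y is nonempty.
The first p characters of w are a's, so xy (and hence y) consists only of a's. Write y = a^k, 1 ≤ k ≤ p.
Pump with i = 2: xy^2z = a^{p+k} b^p a^p b^p, of length 4p+k. Suppose this equals vv. The string starts with a and ends with b, so v does too; thus the boundary between the two copies of v is a b→a transition. There is exactly one such transition, at position 2p+k, so |v| = 2p+k and |vv| = 4p+2k ≠ 4p+k since k ≥ 1. So xy^2z ∉ L.
This contradicts the pumping lemma, so L is not regular.

a^{p+k} b^p a^p b^p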